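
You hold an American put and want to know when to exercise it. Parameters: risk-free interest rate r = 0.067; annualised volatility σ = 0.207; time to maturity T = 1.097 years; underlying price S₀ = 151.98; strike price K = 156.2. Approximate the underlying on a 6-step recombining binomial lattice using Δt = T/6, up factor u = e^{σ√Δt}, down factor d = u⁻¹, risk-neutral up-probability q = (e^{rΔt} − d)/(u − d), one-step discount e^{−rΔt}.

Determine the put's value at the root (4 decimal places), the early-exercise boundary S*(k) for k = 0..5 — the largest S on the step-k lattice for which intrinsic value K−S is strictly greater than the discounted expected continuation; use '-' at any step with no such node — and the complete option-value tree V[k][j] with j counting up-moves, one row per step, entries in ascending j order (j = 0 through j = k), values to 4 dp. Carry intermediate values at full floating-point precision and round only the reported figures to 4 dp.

Δt=0.18283  u=1.09255  d=0.91529  q=0.54742  discount=0.98782
step 6 (expiry): payoffs max(K−S,0) = 66.8392 49.5338 28.8771 4.2200 0.0000 0.0000 0.0000
step 5: (k=5,j=0): S=97.6308, (K−S)⁺=58.5692, hold=56.6674 ⇒ V=58.5692 exercise | (k=5,j=1): S=116.5378, (K−S)⁺=39.6622, hold=37.7605 ⇒ V=39.6622 exercise | (k=5,j=2): S=139.1062, (K−S)⁺=17.0938, hold=15.1920 ⇒ V=17.0938 exercise | (k=5,j=3): S=166.0452, (K−S)⁺=0.0000, hold=1.8866 ⇒ V=1.8866 continue | (k=5,j=4): S=198.2011, (K−S)⁺=0.0000, hold=0.0000 ⇒ V=0.0000 continue | (k=5,j=5): S=236.5843, (K−S)⁺=0.0000, hold=0.0000 ⇒ V=0.0000 continue  boundary S*=139.1062
step 4: (k=4,j=0): S=106.6662, (K−S)⁺=49.5338, hold=47.6321 ⇒ V=49.5338 exercise | (k=4,j=1): S=127.3229, (K−S)⁺=28.8771, hold=26.9753 ⇒ V=28.8771 exercise | (k=4,j=2): S=151.9800, (K−S)⁺=4.2200, hold=8.6623 ⇒ V=8.6623 continue | (k=4,j=3): S=181.4121, (K−S)⁺=0.0000, hold=0.8435 ⇒ V=0.8435 continue | (k=4,j=4): S=216.5440, (K−S)⁺=0.0000, hold=0.0000 ⇒ V=0.0000 continue  boundary S*=127.3229
step 3: (k=3,j=0): S=116.5378, (K−S)⁺=39.6622, hold=37.7605 ⇒ V=39.6622 exercise | (k=3,j=1): S=139.1062, (K−S)⁺=17.0938, hold=17.5942 ⇒ V=17.5942 continue | (k=3,j=2): S=166.0452, (K−S)⁺=0.0000, hold=4.3288 ⇒ V=4.3288 continue | (k=3,j=3): S=198.2011, (K−S)⁺=0.0000, hold=0.3771 ⇒ V=0.3771 continue  boundary S*=116.5378
step 2: (k=2,j=0): S=127.3229, (K−S)⁺=28.8771, hold=27.2459 ⇒ V=28.8771 exercise | (k=2,j=1): S=151.9800, (K−S)⁺=4.2200, hold=10.2066 ⇒ V=10.2066 continue | (k=2,j=2): S=181.4121, (K−S)⁺=0.0000, hold=2.1392 ⇒ V=2.1392 continue  boundary S*=127.3229
step 1: (k=1,j=0): S=139.1062, (K−S)⁺=17.0938, hold=18.4293 ⇒ V=18.4293 continue | (k=1,j=1): S=166.0452, (K−S)⁺=0.0000, hold=5.7198 ⇒ V=5.7198 continue  boundary S*=-
step 0: (k=0,j=0): S=151.9800, (K−S)⁺=4.2200, hold=11.3322 ⇒ V=11.3322 continue  boundary S*=-

price = 11.3322
boundary = - - 127.3229 116.5378 127.3229 139.1062
tree:
11.3322
18.4293 5.7198
28.8771 10.2066 2.1392
39.6622 17.5942 4.3288 0.3771
49.5338 28.8771 8.6623 0.8435 0.0000
58.5692 39.6622 17.0938 1.8866 0.0000 0.0000
66.8392 49.5338 28.8771 4.2200 0.0000 0.0000 0.0000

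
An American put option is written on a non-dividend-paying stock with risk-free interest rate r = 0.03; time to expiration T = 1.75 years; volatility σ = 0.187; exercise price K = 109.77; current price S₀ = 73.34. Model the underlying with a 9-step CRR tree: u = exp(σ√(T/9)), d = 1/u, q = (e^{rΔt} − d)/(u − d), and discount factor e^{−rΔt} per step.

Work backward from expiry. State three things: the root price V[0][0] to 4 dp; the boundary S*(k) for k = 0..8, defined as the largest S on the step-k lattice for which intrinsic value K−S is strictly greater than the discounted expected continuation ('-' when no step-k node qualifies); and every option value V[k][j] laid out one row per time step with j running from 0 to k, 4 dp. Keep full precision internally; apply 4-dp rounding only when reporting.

price = 36.4300
boundary = 73.3400 79.6439 86.4896 79.6439 86.4896 79.6439 86.4896 93.9238 101.9970
tree:
36.4300
42.2349 30.1261
47.5804 36.4300 23.2804
52.5028 42.2349 30.1261 16.6607
57.0355 47.5804 36.4300 23.2804 10.6117
61.2095 52.5028 42.2349 30.1261 16.1236 5.5380
65.0531 57.0355 47.5804 36.4300 23.2804 9.5624 1.8085
68.5925 61.2095 52.5028 42.2349 30.1261 15.8462 3.7493 0.0000
71.8518 65.0531 57.0355 47.5804 36.4300 23.2804 7.7730 0.0000 0.0000
74.8530 68.5925 61.2095 52.5028 42.2349 30.1261 15.8462 0.0000 0.0000 0.0000

Δt=0.19444  u=1.08595  d=0.92085  q=0.51483  discount=0.99418
step 9 (expiry): payoffs max(K−S,0) = 74.8530 68.5925 61.2095 52.5028 42.2349 30.1261 15.8462 0.0000 0.0000 0.0000
step 8: (k=8,j=0): S=37.9182, (K−S)⁺=71.8518, hold=71.2133 ⇒ V=71.8518 exercise | (k=8,j=1): S=44.7169, (K−S)⁺=65.0531, hold=64.4147 ⇒ V=65.0531 exercise | (k=8,j=2): S=52.7345, (K−S)⁺=57.0355, hold=56.3971 ⇒ V=57.0355 exercise | (k=8,j=3): S=62.1896, (K−S)⁺=47.5804, hold=46.9419 ⇒ V=47.5804 exercise | (k=8,j=4): S=73.3400, (K−S)⁺=36.4300, hold=35.7915 ⇒ V=36.4300 exercise | (k=8,j=5): S=86.4896, (K−S)⁺=23.2804, hold=22.6419 ⇒ V=23.2804 exercise | (k=8,j=6): S=101.9970, (K−S)⁺=7.7730, hold=7.6434 ⇒ V=7.7730 exercise | (k=8,j=7): S=120.2847, (K−S)⁺=0.0000, hold=0.0000 ⇒ V=0.0000 continue | (k=8,j=8): S=141.8514, (K−S)⁺=0.0000, hold=0.0000 ⇒ V=0.0000 continue  boundary S*=101.9970
step 7: (k=7,j=0): S=41.1775, (K−S)⁺=68.5925, hold=67.9541 ⇒ V=68.5925 exercise | (k=7,j=1): S=48.5605, (K−S)⁺=61.2095, hold=60.5711 ⇒ V=61.2095 exercise | (k=7,j=2): S=57.2672, (K−S)⁺=52.5028, hold=51.8643 ⇒ V=52.5028 exercise | (k=7,j=3): S=67.5351, (K−S)⁺=42.2349, hold=41.5965 ⇒ V=42.2349 exercise | (k=7,j=4): S=79.6439, (K−S)⁺=30.1261, hold=29.4876 ⇒ V=30.1261 exercise | (k=7,j=5): S=93.9238, (K−S)⁺=15.8462, hold=15.2077 ⇒ V=15.8462 exercise | (k=7,j=6): S=110.7641, (K−S)⁺=0.0000, hold=3.7493 ⇒ V=3.7493 continue | (k=7,j=7): S=130.6237, (K−S)⁺=0.0000, hold=0.0000 ⇒ V=0.0000 continue  boundary S*=93.9238
step 6: (k=6,j=0): S=44.7169, (K−S)⁺=65.0531, hold=64.4147 ⇒ V=65.0531 exercise | (k=6,j=1): S=52.7345, (K−S)⁺=57.0355, hold=56.3971 ⇒ V=57.0355 exercise | (k=6,j=2): S=62.1896, (K−S)⁺=47.5804, hold=46.9419 ⇒ V=47.5804 exercise | (k=6,j=3): S=73.3400, (K−S)⁺=36.4300, hold=35.7915 ⇒ V=36.4300 exercise | (k=6,j=4): S=86.4896, (K−S)⁺=23.2804, hold=22.6419 ⇒ V=23.2804 exercise | (k=6,j=5): S=101.9970, (K−S)⁺=7.7730, hold=9.5624 ⇒ V=9.5624 continue | (k=6,j=6): S=120.2847, (K−S)⁺=0.0000, hold=1.8085 ⇒ V=1.8085 continue  boundary S*=86.4896
step 5: (k=5,j=0): S=48.5605, (K−S)⁺=61.2095, hold=60.5711 ⇒ V=61.2095 exercise | (k=5,j=1): S=57.2672, (K−S)⁺=52.5028, hold=51.8643 ⇒ V=52.5028 exercise | (k=5,j=2): S=67.5351, (K−S)⁺=42.2349, hold=41.5965 ⇒ V=42.2349 exercise | (k=5,j=3): S=79.6439, (K−S)⁺=30.1261, hold=29.4876 ⇒ V=30.1261 exercise | (k=5,j=4): S=93.9238, (K−S)⁺=15.8462, hold=16.1236 ⇒ V=16.1236 continue | (k=5,j=5): S=110.7641, (K−S)⁺=0.0000, hold=5.5380 ⇒ V=5.5380 continue  boundary S*=79.6439
step 4: (k=4,j=0): S=52.7345, (K−S)⁺=57.0355, hold=56.3971 ⇒ V=57.0355 exercise | (k=4,j=1): S=62.1896, (K−S)⁺=47.5804, hold=46.9419 ⇒ V=47.5804 exercise | (k=4,j=2): S=73.3400, (K−S)⁺=36.4300, hold=35.7915 ⇒ V=36.4300 exercise | (k=4,j=3): S=86.4896, (K−S)⁺=23.2804, hold=22.7839 ⇒ V=23.2804 exercise | (k=4,j=4): S=101.9970, (K−S)⁺=7.7730, hold=10.6117 ⇒ V=10.6117 continue  boundary S*=86.4896
step 3: (k=3,j=0): S=57.2672, (K−S)⁺=52.5028, hold=51.8643 ⇒ V=52.5028 exercise | (k=3,j=1): S=67.5351, (K−S)⁺=42.2349, hold=41.5965 ⇒ V=42.2349 exercise | (k=3,j=2): S=79.6439, (K−S)⁺=30.1261, hold=29.4876 ⇒ V=30.1261 exercise | (k=3,j=3): S=93.9238, (K−S)⁺=15.8462, hold=16.6607 ⇒ V=16.6607 continue  boundary S*=79.6439
step 2: (k=2,j=0): S=62.1896, (K−S)⁺=47.5804, hold=46.9419 ⇒ V=47.5804 exercise | (k=2,j=1): S=73.3400, (K−S)⁺=36.4300, hold=35.7915 ⇒ V=36.4300 exercise | (k=2,j=2): S=86.4896, (K−S)⁺=23.2804, hold=23.0588 ⇒ V=23.2804 exercise  boundary S*=86.4896
step 1: (k=1,j=0): S=67.5351, (K−S)⁺=42.2349, hold=41.5965 ⇒ V=42.2349 exercise | (k=1,j=1): S=79.6439, (K−S)⁺=30.1261, hold=29.4876 ⇒ V=30.1261 exercise  boundary S*=79.6439
step 0: (k=0,j=0): S=73.3400, (K−S)⁺=36.4300, hold=35.7915 ⇒ V=36.4300 exercise  boundary S*=73.3400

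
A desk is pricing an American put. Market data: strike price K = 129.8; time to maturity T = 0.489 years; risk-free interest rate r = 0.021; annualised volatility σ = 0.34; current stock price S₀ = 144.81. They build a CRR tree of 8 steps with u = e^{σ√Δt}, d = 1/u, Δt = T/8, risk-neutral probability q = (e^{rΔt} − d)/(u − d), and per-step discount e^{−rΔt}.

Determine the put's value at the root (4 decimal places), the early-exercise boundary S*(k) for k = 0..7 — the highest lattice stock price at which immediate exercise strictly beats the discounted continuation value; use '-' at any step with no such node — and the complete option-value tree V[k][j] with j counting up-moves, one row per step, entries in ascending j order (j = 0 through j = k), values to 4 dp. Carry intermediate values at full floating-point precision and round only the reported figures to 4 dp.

price = 6.7173
boundary = - - - - - 95.1185 103.4598 112.5326
tree:
6.7173
9.9273 3.3487
14.2934 5.3475 1.2488
19.9568 8.3566 2.1872 0.2621
26.8717 12.7145 3.7812 0.5113 0.0000
34.6815 18.7037 6.4297 0.9972 0.0000 0.0000
42.3503 26.3402 10.6969 1.9450 0.0000 0.0000 0.0000
49.4008 34.6815 17.2674 3.7935 0.0000 0.0000 0.0000 0.0000
55.8829 42.3503 26.3402 7.3990 0.0000 0.0000 0.0000 0.0000 0.0000

Δt=0.06112  u=1.08769  d=0.91938  q=0.48663  discount=0.99872
step 8 (expiry): payoffs max(K−S,0) = 55.8829 42.3503 26.3402 7.3990 0.0000 0.0000 0.0000 0.0000 0.0000
step 7: (k=7,j=0): S=80.3992, (K−S)⁺=49.4008, hold=49.2343 ⇒ V=49.4008 exercise | (k=7,j=1): S=95.1185, (K−S)⁺=34.6815, hold=34.5150 ⇒ V=34.6815 exercise | (k=7,j=2): S=112.5326, (K−S)⁺=17.2674, hold=17.1009 ⇒ V=17.2674 exercise | (k=7,j=3): S=133.1349, (K−S)⁺=0.0000, hold=3.7935 ⇒ V=3.7935 continue | (k=7,j=4): S=157.5090, (K−S)⁺=0.0000, hold=0.0000 ⇒ V=0.0000 continue | (k=7,j=5): S=186.3454, (K−S)⁺=0.0000, hold=0.0000 ⇒ V=0.0000 continue | (k=7,j=6): S=220.4612, (K−S)⁺=0.0000, hold=0.0000 ⇒ V=0.0000 continue | (k=7,j=7): S=260.8228, (K−S)⁺=0.0000, hold=0.0000 ⇒ V=0.0000 continue  boundary S*=112.5326
step 6: (k=6,j=0): S=87.4497, (K−S)⁺=42.3503, hold=42.1838 ⇒ V=42.3503 exercise | (k=6,j=1): S=103.4598, (K−S)⁺=26.3402, hold=26.1737 ⇒ V=26.3402 exercise | (k=6,j=2): S=122.4010, (K−S)⁺=7.3990, hold=10.6969 ⇒ V=10.6969 continue | (k=6,j=3): S=144.8100, (K−S)⁺=0.0000, hold=1.9450 ⇒ V=1.9450 continue | (k=6,j=4): S=171.3215, (K−S)⁺=0.0000, hold=0.0000 ⇒ V=0.0000 continue | (k=6,j=5): S=202.6868, (K−S)⁺=0.0000, hold=0.0000 ⇒ V=0.0000 continue | (k=6,j=6): S=239.7943, (K−S)⁺=0.0000, hold=0.0000 ⇒ V=0.0000 continue  boundary S*=103.4598
step 5: (k=5,j=0): S=95.1185, (K−S)⁺=34.6815, hold=34.5150 ⇒ V=34.6815 exercise | (k=5,j=1): S=112.5326, (K−S)⁺=17.2674, hold=18.7037 ⇒ V=18.7037 continue | (k=5,j=2): S=133.1349, (K−S)⁺=0.0000, hold=6.4297 ⇒ V=6.4297 continue | (k=5,j=3): S=157.5090, (K−S)⁺=0.0000, hold=0.9972 ⇒ V=0.9972 continue | (k=5,j=4): S=186.3454, (K−S)⁺=0.0000, hold=0.0000 ⇒ V=0.0000 continue | (k=5,j=5): S=220.4612, (K−S)⁺=0.0000, hold=0.0000 ⇒ V=0.0000 continue  boundary S*=95.1185
step 4: (k=4,j=0): S=103.4598, (K−S)⁺=26.3402, hold=26.8717 ⇒ V=26.8717 continue | (k=4,j=1): S=122.4010, (K−S)⁺=7.3990, hold=12.7145 ⇒ V=12.7145 continue | (k=4,j=2): S=144.8100, (K−S)⁺=0.0000, hold=3.7812 ⇒ V=3.7812 continue | (k=4,j=3): S=171.3215, (K−S)⁺=0.0000, hold=0.5113 ⇒ V=0.5113 continue | (k=4,j=4): S=202.6868, (K−S)⁺=0.0000, hold=0.0000 ⇒ V=0.0000 continue  boundary S*=-
step 3: (k=3,j=0): S=112.5326, (K−S)⁺=17.2674, hold=19.9568 ⇒ V=19.9568 continue | (k=3,j=1): S=133.1349, (K−S)⁺=0.0000, hold=8.3566 ⇒ V=8.3566 continue | (k=3,j=2): S=157.5090, (K−S)⁺=0.0000, hold=2.1872 ⇒ V=2.1872 continue | (k=3,j=3): S=186.3454, (K−S)⁺=0.0000, hold=0.2621 ⇒ V=0.2621 continue  boundary S*=-
step 2: (k=2,j=0): S=122.4010, (K−S)⁺=7.3990, hold=14.2934 ⇒ V=14.2934 continue | (k=2,j=1): S=144.8100, (K−S)⁺=0.0000, hold=5.3475 ⇒ V=5.3475 continue | (k=2,j=2): S=171.3215, (K−S)⁺=0.0000, hold=1.2488 ⇒ V=1.2488 continue  boundary S*=-
step 1: (k=1,j=0): S=133.1349, (K−S)⁺=0.0000, hold=9.9273 ⇒ V=9.9273 continue | (k=1,j=1): S=157.5090, (K−S)⁺=0.0000, hold=3.3487 ⇒ V=3.3487 continue  boundary S*=-
step 0: (k=0,j=0): S=144.8100, (K−S)⁺=0.0000, hold=6.7173 ⇒ V=6.7173 continue  boundary S*=-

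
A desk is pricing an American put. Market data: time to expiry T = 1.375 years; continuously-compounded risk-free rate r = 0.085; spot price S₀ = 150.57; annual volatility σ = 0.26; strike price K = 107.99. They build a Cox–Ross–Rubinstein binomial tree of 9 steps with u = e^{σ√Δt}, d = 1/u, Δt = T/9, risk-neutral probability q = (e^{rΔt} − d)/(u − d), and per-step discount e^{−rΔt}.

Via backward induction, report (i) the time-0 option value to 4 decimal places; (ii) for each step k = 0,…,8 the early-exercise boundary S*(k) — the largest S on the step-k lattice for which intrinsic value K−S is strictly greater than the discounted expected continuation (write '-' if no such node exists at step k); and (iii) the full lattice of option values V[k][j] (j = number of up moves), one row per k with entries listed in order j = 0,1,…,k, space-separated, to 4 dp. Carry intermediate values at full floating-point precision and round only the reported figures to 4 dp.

Δt=0.15278  u=1.10697  d=0.90337  q=0.53881  discount=0.98710
step 9 (expiry): payoffs max(K−S,0) = 47.6620 34.0652 17.4040 0.0000 0.0000 0.0000 0.0000 0.0000 0.0000 0.0000
step 8: (k=8,j=0): S=66.7813, (K−S)⁺=41.2087, hold=39.8154 ⇒ V=41.2087 exercise | (k=8,j=1): S=81.8325, (K−S)⁺=26.1575, hold=24.7642 ⇒ V=26.1575 exercise | (k=8,j=2): S=100.2759, (K−S)⁺=7.7141, hold=7.9229 ⇒ V=7.9229 continue | (k=8,j=3): S=122.8761, (K−S)⁺=0.0000, hold=0.0000 ⇒ V=0.0000 continue | (k=8,j=4): S=150.5700, (K−S)⁺=0.0000, hold=0.0000 ⇒ V=0.0000 continue | (k=8,j=5): S=184.5055, (K−S)⁺=0.0000, hold=0.0000 ⇒ V=0.0000 continue | (k=8,j=6): S=226.0895, (K−S)⁺=0.0000, hold=0.0000 ⇒ V=0.0000 continue | (k=8,j=7): S=277.0456, (K−S)⁺=0.0000, hold=0.0000 ⇒ V=0.0000 continue | (k=8,j=8): S=339.4863, (K−S)⁺=0.0000, hold=0.0000 ⇒ V=0.0000 continue  boundary S*=81.8325
step 7: (k=7,j=0): S=73.9248, (K−S)⁺=34.0652, hold=32.6719 ⇒ V=34.0652 exercise | (k=7,j=1): S=90.5860, (K−S)⁺=17.4040, hold=16.1218 ⇒ V=17.4040 exercise | (k=7,j=2): S=111.0023, (K−S)⁺=0.0000, hold=3.6068 ⇒ V=3.6068 continue | (k=7,j=3): S=136.0201, (K−S)⁺=0.0000, hold=0.0000 ⇒ V=0.0000 continue | (k=7,j=4): S=166.6763, (K−S)⁺=0.0000, hold=0.0000 ⇒ V=0.0000 continue | (k=7,j=5): S=204.2419, (K−S)⁺=0.0000, hold=0.0000 ⇒ V=0.0000 continue | (k=7,j=6): S=250.2740, (K−S)⁺=0.0000, hold=0.0000 ⇒ V=0.0000 continue | (k=7,j=7): S=306.6809, (K−S)⁺=0.0000, hold=0.0000 ⇒ V=0.0000 continue  boundary S*=90.5860
step 6: (k=6,j=0): S=81.8325, (K−S)⁺=26.1575, hold=24.7642 ⇒ V=26.1575 exercise | (k=6,j=1): S=100.2759, (K−S)⁺=7.7141, hold=9.8413 ⇒ V=9.8413 continue | (k=6,j=2): S=122.8761, (K−S)⁺=0.0000, hold=1.6419 ⇒ V=1.6419 continue | (k=6,j=3): S=150.5700, (K−S)⁺=0.0000, hold=0.0000 ⇒ V=0.0000 continue | (k=6,j=4): S=184.5055, (K−S)⁺=0.0000, hold=0.0000 ⇒ V=0.0000 continue | (k=6,j=5): S=226.0895, (K−S)⁺=0.0000, hold=0.0000 ⇒ V=0.0000 continue | (k=6,j=6): S=277.0456, (K−S)⁺=0.0000, hold=0.0000 ⇒ V=0.0000 continue  boundary S*=81.8325
step 5: (k=5,j=0): S=90.5860, (K−S)⁺=17.4040, hold=17.1420 ⇒ V=17.4040 exercise | (k=5,j=1): S=111.0023, (K−S)⁺=0.0000, hold=5.3534 ⇒ V=5.3534 continue | (k=5,j=2): S=136.0201, (K−S)⁺=0.0000, hold=0.7475 ⇒ V=0.7475 continue | (k=5,j=3): S=166.6763, (K−S)⁺=0.0000, hold=0.0000 ⇒ V=0.0000 continue | (k=5,j=4): S=204.2419, (K−S)⁺=0.0000, hold=0.0000 ⇒ V=0.0000 continue | (k=5,j=5): S=250.2740, (K−S)⁺=0.0000, hold=0.0000 ⇒ V=0.0000 continue  boundary S*=90.5860
step 4: (k=4,j=0): S=100.2759, (K−S)⁺=7.7141, hold=10.7702 ⇒ V=10.7702 continue | (k=4,j=1): S=122.8761, (K−S)⁺=0.0000, hold=2.8346 ⇒ V=2.8346 continue | (k=4,j=2): S=150.5700, (K−S)⁺=0.0000, hold=0.3403 ⇒ V=0.3403 continue | (k=4,j=3): S=184.5055, (K−S)⁺=0.0000, hold=0.0000 ⇒ V=0.0000 continue | (k=4,j=4): S=226.0895, (K−S)⁺=0.0000, hold=0.0000 ⇒ V=0.0000 continue  boundary S*=-
step 3: (k=3,j=0): S=111.0023, (K−S)⁺=0.0000, hold=6.4106 ⇒ V=6.4106 continue | (k=3,j=1): S=136.0201, (K−S)⁺=0.0000, hold=1.4714 ⇒ V=1.4714 continue | (k=3,j=2): S=166.6763, (K−S)⁺=0.0000, hold=0.1549 ⇒ V=0.1549 continue | (k=3,j=3): S=204.2419, (K−S)⁺=0.0000, hold=0.0000 ⇒ V=0.0000 continue  boundary S*=-
step 2: (k=2,j=0): S=122.8761, (K−S)⁺=0.0000, hold=3.7009 ⇒ V=3.7009 continue | (k=2,j=1): S=150.5700, (K−S)⁺=0.0000, hold=0.7522 ⇒ V=0.7522 continue | (k=2,j=2): S=184.5055, (K−S)⁺=0.0000, hold=0.0705 ⇒ V=0.0705 continue  boundary S*=-
step 1: (k=1,j=0): S=136.0201, (K−S)⁺=0.0000, hold=2.0849 ⇒ V=2.0849 continue | (k=1,j=1): S=166.6763, (K−S)⁺=0.0000, hold=0.3799 ⇒ V=0.3799 continue  boundary S*=-
step 0: (k=0,j=0): S=150.5700, (K−S)⁺=0.0000, hold=1.1512 ⇒ V=1.1512 continue  boundary S*=-

price = 1.1512
boundary = - - - - - 90.5860 81.8325 90.5860 81.8325
tree:
1.1512
2.0849 0.3799
3.7009 0.7522 0.0705
6.4106 1.4714 0.1549 0.0000
10.7702 2.8346 0.3403 0.0000 0.0000
17.4040 5.3534 0.7475 0.0000 0.0000 0.0000
26.1575 9.8413 1.6419 0.0000 0.0000 0.0000 0.0000
34.0652 17.4040 3.6068 0.0000 0.0000 0.0000 0.0000 0.0000
41.2087 26.1575 7.9229 0.0000 0.0000 0.0000 0.0000 0.0000 0.0000
47.6620 34.0652 17.4040 0.0000 0.0000 0.0000 0.0000 0.0000 0.0000 0.0000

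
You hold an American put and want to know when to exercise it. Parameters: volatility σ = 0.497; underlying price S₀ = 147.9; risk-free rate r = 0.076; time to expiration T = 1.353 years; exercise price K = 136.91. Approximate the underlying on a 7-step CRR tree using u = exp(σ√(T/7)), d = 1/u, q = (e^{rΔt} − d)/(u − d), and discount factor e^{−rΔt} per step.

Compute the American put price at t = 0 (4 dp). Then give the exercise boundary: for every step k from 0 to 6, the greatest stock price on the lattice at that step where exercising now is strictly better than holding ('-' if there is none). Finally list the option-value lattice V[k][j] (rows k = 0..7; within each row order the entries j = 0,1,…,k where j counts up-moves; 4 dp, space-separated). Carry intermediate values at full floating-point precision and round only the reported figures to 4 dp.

price = 22.2997
boundary = - - - 76.7865 61.7150 76.7865 95.5387
tree:
22.2997
32.0573 12.3829
44.6946 19.3122 5.2341
60.1235 29.3056 9.0470 1.2515
75.1950 42.9469 15.3843 2.4386 0.0000
87.3083 60.1235 25.6043 4.7515 0.0000 0.0000
97.0441 75.1950 41.3713 9.2583 0.0000 0.0000 0.0000
104.8689 87.3083 60.1235 18.0396 0.0000 0.0000 0.0000 0.0000

Δt=0.19329  u=1.24421  d=0.80372  q=0.47919  discount=0.98542
step 7 (expiry): payoffs max(K−S,0) = 104.8689 87.3083 60.1235 18.0396 0.0000 0.0000 0.0000 0.0000
step 6: (k=6,j=0): S=39.8659, (K−S)⁺=97.0441, hold=95.0476 ⇒ V=97.0441 exercise | (k=6,j=1): S=61.7150, (K−S)⁺=75.1950, hold=73.1986 ⇒ V=75.1950 exercise | (k=6,j=2): S=95.5387, (K−S)⁺=41.3713, hold=39.3748 ⇒ V=41.3713 exercise | (k=6,j=3): S=147.9000, (K−S)⁺=0.0000, hold=9.2583 ⇒ V=9.2583 continue | (k=6,j=4): S=228.9586, (K−S)⁺=0.0000, hold=0.0000 ⇒ V=0.0000 continue | (k=6,j=5): S=354.4425, (K−S)⁺=0.0000, hold=0.0000 ⇒ V=0.0000 continue | (k=6,j=6): S=548.6995, (K−S)⁺=0.0000, hold=0.0000 ⇒ V=0.0000 continue  boundary S*=95.5387
step 5: (k=5,j=0): S=49.6017, (K−S)⁺=87.3083, hold=85.3119 ⇒ V=87.3083 exercise | (k=5,j=1): S=76.7865, (K−S)⁺=60.1235, hold=58.1270 ⇒ V=60.1235 exercise | (k=5,j=2): S=118.8704, (K−S)⁺=18.0396, hold=25.6043 ⇒ V=25.6043 continue | (k=5,j=3): S=184.0190, (K−S)⁺=0.0000, hold=4.7515 ⇒ V=4.7515 continue | (k=5,j=4): S=284.8731, (K−S)⁺=0.0000, hold=0.0000 ⇒ V=0.0000 continue | (k=5,j=5): S=441.0016, (K−S)⁺=0.0000, hold=0.0000 ⇒ V=0.0000 continue  boundary S*=76.7865
step 4: (k=4,j=0): S=61.7150, (K−S)⁺=75.1950, hold=73.1986 ⇒ V=75.1950 exercise | (k=4,j=1): S=95.5387, (K−S)⁺=41.3713, hold=42.9469 ⇒ V=42.9469 continue | (k=4,j=2): S=147.9000, (K−S)⁺=0.0000, hold=15.3843 ⇒ V=15.3843 continue | (k=4,j=3): S=228.9586, (K−S)⁺=0.0000, hold=2.4386 ⇒ V=2.4386 continue | (k=4,j=4): S=354.4425, (K−S)⁺=0.0000, hold=0.0000 ⇒ V=0.0000 continue  boundary S*=61.7150
step 3: (k=3,j=0): S=76.7865, (K−S)⁺=60.1235, hold=58.8710 ⇒ V=60.1235 exercise | (k=3,j=1): S=118.8704, (K−S)⁺=18.0396, hold=29.3056 ⇒ V=29.3056 continue | (k=3,j=2): S=184.0190, (K−S)⁺=0.0000, hold=9.0470 ⇒ V=9.0470 continue | (k=3,j=3): S=284.8731, (K−S)⁺=0.0000, hold=1.2515 ⇒ V=1.2515 continue  boundary S*=76.7865
step 2: (k=2,j=0): S=95.5387, (K−S)⁺=41.3713, hold=44.6946 ⇒ V=44.6946 continue | (k=2,j=1): S=147.9000, (K−S)⁺=0.0000, hold=19.3122 ⇒ V=19.3122 continue | (k=2,j=2): S=228.9586, (K−S)⁺=0.0000, hold=5.2341 ⇒ V=5.2341 continue  boundary S*=-
step 1: (k=1,j=0): S=118.8704, (K−S)⁺=18.0396, hold=32.0573 ⇒ V=32.0573 continue | (k=1,j=1): S=184.0190, (K−S)⁺=0.0000, hold=12.3829 ⇒ V=12.3829 continue  boundary S*=-
step 0: (k=0,j=0): S=147.9000, (K−S)⁺=0.0000, hold=22.2997 ⇒ V=22.2997 continue  boundary S*=-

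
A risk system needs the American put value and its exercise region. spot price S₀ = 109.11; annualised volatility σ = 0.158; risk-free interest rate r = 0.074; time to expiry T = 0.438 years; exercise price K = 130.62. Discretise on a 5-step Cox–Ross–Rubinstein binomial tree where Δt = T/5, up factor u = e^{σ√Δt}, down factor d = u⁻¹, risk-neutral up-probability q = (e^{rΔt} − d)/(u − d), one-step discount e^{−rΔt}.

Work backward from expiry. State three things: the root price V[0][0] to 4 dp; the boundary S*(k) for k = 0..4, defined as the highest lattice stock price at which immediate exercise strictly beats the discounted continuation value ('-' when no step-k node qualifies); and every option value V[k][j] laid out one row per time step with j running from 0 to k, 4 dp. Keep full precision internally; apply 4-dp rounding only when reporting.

Δt=0.08760  u=1.04787  d=0.95431  q=0.55782  discount=0.99354
step 5 (expiry): payoffs max(K−S,0) = 44.2589 35.7919 26.4949 16.2864 5.0771 0.0000
step 4: (k=4,j=0): S=90.4956, (K−S)⁺=40.1244, hold=39.2804 ⇒ V=40.1244 exercise | (k=4,j=1): S=99.3679, (K−S)⁺=31.2521, hold=30.4081 ⇒ V=31.2521 exercise | (k=4,j=2): S=109.1100, (K−S)⁺=21.5100, hold=20.6660 ⇒ V=21.5100 exercise | (k=4,j=3): S=119.8072, (K−S)⁺=10.8128, hold=9.9688 ⇒ V=10.8128 exercise | (k=4,j=4): S=131.5532, (K−S)⁺=0.0000, hold=2.2305 ⇒ V=2.2305 continue  boundary S*=119.8072
step 3: (k=3,j=0): S=94.8281, (K−S)⁺=35.7919, hold=34.9479 ⇒ V=35.7919 exercise | (k=3,j=1): S=104.1251, (K−S)⁺=26.4949, hold=25.6509 ⇒ V=26.4949 exercise | (k=3,j=2): S=114.3336, (K−S)⁺=16.2864, hold=15.4424 ⇒ V=16.2864 exercise | (k=3,j=3): S=125.5429, (K−S)⁺=5.0771, hold=5.9865 ⇒ V=5.9865 continue  boundary S*=114.3336
step 2: (k=2,j=0): S=99.3679, (K−S)⁺=31.2521, hold=30.4081 ⇒ V=31.2521 exercise | (k=2,j=1): S=109.1100, (K−S)⁺=21.5100, hold=20.6660 ⇒ V=21.5100 exercise | (k=2,j=2): S=119.8072, (K−S)⁺=10.8128, hold=10.4728 ⇒ V=10.8128 exercise  boundary S*=119.8072
step 1: (k=1,j=0): S=104.1251, (K−S)⁺=26.4949, hold=25.6509 ⇒ V=26.4949 exercise | (k=1,j=1): S=114.3336, (K−S)⁺=16.2864, hold=15.4424 ⇒ V=16.2864 exercise  boundary S*=114.3336
step 0: (k=0,j=0): S=109.1100, (K−S)⁺=21.5100, hold=20.6660 ⇒ V=21.5100 exercise  boundary S*=109.1100

price = 21.5100
boundary = 109.1100 114.3336 119.8072 114.3336 119.8072
tree:
21.5100
26.4949 16.2864
31.2521 21.5100 10.8128
35.7919 26.4949 16.2864 5.9865
40.1244 31.2521 21.5100 10.8128 2.2305
44.2589 35.7919 26.4949 16.2864 5.0771 0.0000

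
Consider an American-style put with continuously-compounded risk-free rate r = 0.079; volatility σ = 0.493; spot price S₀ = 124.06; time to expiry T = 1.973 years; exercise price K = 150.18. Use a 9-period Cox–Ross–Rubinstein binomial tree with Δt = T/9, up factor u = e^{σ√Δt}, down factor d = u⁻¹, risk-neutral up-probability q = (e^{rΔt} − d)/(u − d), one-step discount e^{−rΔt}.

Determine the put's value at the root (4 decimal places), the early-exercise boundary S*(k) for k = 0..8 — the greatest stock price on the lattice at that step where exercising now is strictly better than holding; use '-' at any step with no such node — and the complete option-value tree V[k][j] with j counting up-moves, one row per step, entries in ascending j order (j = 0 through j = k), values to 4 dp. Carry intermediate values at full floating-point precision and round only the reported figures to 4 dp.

Δt=0.21922, u=1.25964, d=0.79388, q=0.48005, disc=e^(-rΔt)=0.98283
k=9 terminal: V=max(K-S,0) → 134.6417 125.5253 111.0604 88.1089 51.6918 0.0000 0.0000 0.0000 0.0000 0.0000
k=8: j=0 S=19.5727 intr=130.6073 cont=128.0287 V=130.6073[EX]; j=1 S=31.0561 intr=119.1239 cont=116.5454 V=119.1239[EX]; j=2 S=49.2767 intr=100.9033 cont=98.3248 V=100.9033[EX]; j=3 S=78.1874 intr=71.9926 cont=69.4141 V=71.9926[EX]; j=4 S=124.0600 intr=26.1200 cont=26.4154 V=26.4154[hold]; j=5 S=196.8461 intr=0.0000 cont=0.0000 V=0.0000[hold]; j=6 S=312.3358 intr=0.0000 cont=0.0000 V=0.0000[hold]; j=7 S=495.5834 intr=0.0000 cont=0.0000 V=0.0000[hold]; j=8 S=786.3424 intr=0.0000 cont=0.0000 V=0.0000[hold]  S*(8)=78.1874
k=7: j=0 S=24.6547 intr=125.5253 cont=122.9468 V=125.5253[EX]; j=1 S=39.1196 intr=111.0604 cont=108.4819 V=111.0604[EX]; j=2 S=62.0711 intr=88.1089 cont=85.5304 V=88.1089[EX]; j=3 S=98.4882 intr=51.6918 cont=49.2527 V=51.6918[EX]; j=4 S=156.2713 intr=0.0000 cont=13.4988 V=13.4988[hold]; j=5 S=247.9558 intr=0.0000 cont=0.0000 V=0.0000[hold]; j=6 S=393.4316 intr=0.0000 cont=0.0000 V=0.0000[hold]; j=7 S=624.2582 intr=0.0000 cont=0.0000 V=0.0000[hold]  S*(7)=98.4882
k=6: j=0 S=31.0561 intr=119.1239 cont=116.5454 V=119.1239[EX]; j=1 S=49.2767 intr=100.9033 cont=98.3248 V=100.9033[EX]; j=2 S=78.1874 intr=71.9926 cont=69.4141 V=71.9926[EX]; j=3 S=124.0600 intr=26.1200 cont=32.7843 V=32.7843[hold]; j=4 S=196.8461 intr=0.0000 cont=6.8981 V=6.8981[hold]; j=5 S=312.3358 intr=0.0000 cont=0.0000 V=0.0000[hold]; j=6 S=495.5834 intr=0.0000 cont=0.0000 V=0.0000[hold]  S*(6)=78.1874
k=5: j=0 S=39.1196 intr=111.0604 cont=108.4819 V=111.0604[EX]; j=1 S=62.0711 intr=88.1089 cont=85.5304 V=88.1089[EX]; j=2 S=98.4882 intr=51.6918 cont=52.2576 V=52.2576[hold]; j=3 S=156.2713 intr=0.0000 cont=20.0080 V=20.0080[hold]; j=4 S=247.9558 intr=0.0000 cont=3.5251 V=3.5251[hold]; j=5 S=393.4316 intr=0.0000 cont=0.0000 V=0.0000[hold]  S*(5)=62.0711
k=4: j=0 S=49.2767 intr=100.9033 cont=98.3248 V=100.9033[EX]; j=1 S=78.1874 intr=71.9926 cont=69.6810 V=71.9926[EX]; j=2 S=124.0600 intr=26.1200 cont=36.1446 V=36.1446[hold]; j=3 S=196.8461 intr=0.0000 cont=11.8876 V=11.8876[hold]; j=4 S=312.3358 intr=0.0000 cont=1.8014 V=1.8014[hold]  S*(4)=78.1874
k=3: j=0 S=62.0711 intr=88.1089 cont=85.5304 V=88.1089[EX]; j=1 S=98.4882 intr=51.6918 cont=53.8430 V=53.8430[hold]; j=2 S=156.2713 intr=0.0000 cont=24.0793 V=24.0793[hold]; j=3 S=247.9558 intr=0.0000 cont=6.9247 V=6.9247[hold]  S*(3)=62.0711
k=2: j=0 S=78.1874 intr=71.9926 cont=70.4291 V=71.9926[EX]; j=1 S=124.0600 intr=26.1200 cont=38.8757 V=38.8757[hold]; j=2 S=196.8461 intr=0.0000 cont=15.5721 V=15.5721[hold]  S*(2)=78.1874
k=1: j=0 S=98.4882 intr=51.6918 cont=55.1316 V=55.1316[hold]; j=1 S=156.2713 intr=0.0000 cont=27.2133 V=27.2133[hold]  S*(1)=-
k=0: j=0 S=124.0600 intr=26.1200 cont=41.0128 V=41.0128[hold]  S*(0)=-

price = 41.0128
boundary = - - 78.1874 62.0711 78.1874 62.0711 78.1874 98.4882 78.1874
tree:
41.0128
55.1316 27.2133
71.9926 38.8757 15.5721
88.1089 53.8430 24.0793 6.9247
100.9033 71.9926 36.1446 11.8876 1.8014
111.0604 88.1089 52.2576 20.0080 3.5251 0.0000
119.1239 100.9033 71.9926 32.7843 6.8981 0.0000 0.0000
125.5253 111.0604 88.1089 51.6918 13.4988 0.0000 0.0000 0.0000
130.6073 119.1239 100.9033 71.9926 26.4154 0.0000 0.0000 0.0000 0.0000
134.6417 125.5253 111.0604 88.1089 51.6918 0.0000 0.0000 0.0000 0.0000 0.0000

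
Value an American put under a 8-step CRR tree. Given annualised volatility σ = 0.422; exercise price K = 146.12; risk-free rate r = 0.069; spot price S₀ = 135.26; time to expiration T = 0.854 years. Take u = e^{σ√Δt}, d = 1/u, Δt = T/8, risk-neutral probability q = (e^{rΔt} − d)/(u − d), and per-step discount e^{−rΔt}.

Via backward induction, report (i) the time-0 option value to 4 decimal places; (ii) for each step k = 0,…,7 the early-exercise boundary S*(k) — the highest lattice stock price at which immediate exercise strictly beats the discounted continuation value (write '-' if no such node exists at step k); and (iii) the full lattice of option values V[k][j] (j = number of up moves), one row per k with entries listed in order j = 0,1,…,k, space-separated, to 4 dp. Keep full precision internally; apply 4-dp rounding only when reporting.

params: Δt=0.10675 u=1.14784 d=0.87120 q=0.49231 e^(-rΔt)=0.99266
t_8 payoffs: 101.2320 86.9788 68.1998 43.4580 10.8600 0.0000 0.0000 0.0000 0.0000
t_7: node(7,0) S=51.5241 payoff=94.5959 vs cont=93.5236 → 94.5959 [stop]  node(7,1) S=67.8844 payoff=78.2356 vs cont=77.1632 → 78.2356 [stop]  node(7,2) S=89.4396 payoff=56.6804 vs cont=55.6081 → 56.6804 [stop]  node(7,3) S=117.8391 payoff=28.2809 vs cont=27.2085 → 28.2809 [stop]  node(7,4) S=155.2563 payoff=0.0000 vs cont=5.4731 → 5.4731 [wait]  node(7,5) S=204.5545 payoff=0.0000 vs cont=0.0000 → 0.0000 [wait]  node(7,6) S=269.5061 payoff=0.0000 vs cont=0.0000 → 0.0000 [wait]  node(7,7) S=355.0817 payoff=0.0000 vs cont=0.0000 → 0.0000 [wait]  ⇒ S*(7)=117.8391
t_6: node(6,0) S=59.1412 payoff=86.9788 vs cont=85.9065 → 86.9788 [stop]  node(6,1) S=77.9202 payoff=68.1998 vs cont=67.1275 → 68.1998 [stop]  node(6,2) S=102.6620 payoff=43.4580 vs cont=42.3857 → 43.4580 [stop]  node(6,3) S=135.2600 payoff=10.8600 vs cont=16.9272 → 16.9272 [wait]  node(6,4) S=178.2088 payoff=0.0000 vs cont=2.7582 → 2.7582 [wait]  node(6,5) S=234.7950 payoff=0.0000 vs cont=0.0000 → 0.0000 [wait]  node(6,6) S=309.3488 payoff=0.0000 vs cont=0.0000 → 0.0000 [wait]  ⇒ S*(6)=102.6620
t_5: node(5,0) S=67.8844 payoff=78.2356 vs cont=77.1632 → 78.2356 [stop]  node(5,1) S=89.4396 payoff=56.6804 vs cont=55.6081 → 56.6804 [stop]  node(5,2) S=117.8391 payoff=28.2809 vs cont=30.1736 → 30.1736 [wait]  node(5,3) S=155.2563 payoff=0.0000 vs cont=9.8787 → 9.8787 [wait]  node(5,4) S=204.5545 payoff=0.0000 vs cont=1.3900 → 1.3900 [wait]  node(5,5) S=269.5061 payoff=0.0000 vs cont=0.0000 → 0.0000 [wait]  ⇒ S*(5)=89.4396
t_4: node(4,0) S=77.9202 payoff=68.1998 vs cont=67.1275 → 68.1998 [stop]  node(4,1) S=102.6620 payoff=43.4580 vs cont=43.3106 → 43.4580 [stop]  node(4,2) S=135.2600 payoff=10.8600 vs cont=20.0341 → 20.0341 [wait]  node(4,3) S=178.2088 payoff=0.0000 vs cont=5.6578 → 5.6578 [wait]  node(4,4) S=234.7950 payoff=0.0000 vs cont=0.7005 → 0.7005 [wait]  ⇒ S*(4)=102.6620
t_3: node(3,0) S=89.4396 payoff=56.6804 vs cont=55.6081 → 56.6804 [stop]  node(3,1) S=117.8391 payoff=28.2809 vs cont=31.6919 → 31.6919 [wait]  node(3,2) S=155.2563 payoff=0.0000 vs cont=12.8614 → 12.8614 [wait]  node(3,3) S=204.5545 payoff=0.0000 vs cont=3.1937 → 3.1937 [wait]  ⇒ S*(3)=89.4396
t_2: node(2,0) S=102.6620 payoff=43.4580 vs cont=44.0526 → 44.0526 [wait]  node(2,1) S=135.2600 payoff=10.8600 vs cont=22.2569 → 22.2569 [wait]  node(2,2) S=178.2088 payoff=0.0000 vs cont=8.0424 → 8.0424 [wait]  ⇒ S*(2)=-
t_1: node(1,0) S=117.8391 payoff=28.2809 vs cont=33.0778 → 33.0778 [wait]  node(1,1) S=155.2563 payoff=0.0000 vs cont=15.1470 → 15.1470 [wait]  ⇒ S*(1)=-
t_0: node(0,0) S=135.2600 payoff=10.8600 vs cont=24.0723 → 24.0723 [wait]  ⇒ S*(0)=-

price = 24.0723
boundary = - - - 89.4396 102.6620 89.4396 102.6620 117.8391
tree:
24.0723
33.0778 15.1470
44.0526 22.2569 8.0424
56.6804 31.6919 12.8614 3.1937
68.1998 43.4580 20.0341 5.6578 0.7005
78.2356 56.6804 30.1736 9.8787 1.3900 0.0000
86.9788 68.1998 43.4580 16.9272 2.7582 0.0000 0.0000
94.5959 78.2356 56.6804 28.2809 5.4731 0.0000 0.0000 0.0000
101.2320 86.9788 68.1998 43.4580 10.8600 0.0000 0.0000 0.0000 0.0000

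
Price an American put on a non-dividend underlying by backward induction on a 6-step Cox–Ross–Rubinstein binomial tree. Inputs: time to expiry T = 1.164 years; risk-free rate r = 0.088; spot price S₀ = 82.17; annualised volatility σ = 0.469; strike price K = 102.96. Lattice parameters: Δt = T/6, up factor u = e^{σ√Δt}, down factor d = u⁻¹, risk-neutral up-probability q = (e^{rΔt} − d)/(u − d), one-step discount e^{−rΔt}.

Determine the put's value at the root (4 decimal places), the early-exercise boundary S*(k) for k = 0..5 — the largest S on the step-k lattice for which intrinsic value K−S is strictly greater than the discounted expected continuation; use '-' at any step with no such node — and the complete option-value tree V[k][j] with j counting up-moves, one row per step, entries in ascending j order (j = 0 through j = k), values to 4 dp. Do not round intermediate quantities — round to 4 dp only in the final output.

Δt=0.19400  u=1.22946  d=0.81337  q=0.48992  discount=0.98307
step 6 (expiry): payoffs max(K−S,0) = 79.1679 66.9967 48.5992 20.7900 0.0000 0.0000 0.0000
step 5: (k=5,j=0): S=29.2513, (K−S)⁺=73.7087, hold=71.9659 ⇒ V=73.7087 exercise | (k=5,j=1): S=44.2153, (K−S)⁺=58.7447, hold=57.0019 ⇒ V=58.7447 exercise | (k=5,j=2): S=66.8344, (K−S)⁺=36.1256, hold=34.3828 ⇒ V=36.1256 exercise | (k=5,j=3): S=101.0245, (K−S)⁺=1.9355, hold=10.4250 ⇒ V=10.4250 continue | (k=5,j=4): S=152.7052, (K−S)⁺=0.0000, hold=0.0000 ⇒ V=0.0000 continue | (k=5,j=5): S=230.8240, (K−S)⁺=0.0000, hold=0.0000 ⇒ V=0.0000 continue  boundary S*=66.8344
step 4: (k=4,j=0): S=35.9633, (K−S)⁺=66.9967, hold=65.2539 ⇒ V=66.9967 exercise | (k=4,j=1): S=54.3608, (K−S)⁺=48.5992, hold=46.8563 ⇒ V=48.5992 exercise | (k=4,j=2): S=82.1700, (K−S)⁺=20.7900, hold=23.1360 ⇒ V=23.1360 continue | (k=4,j=3): S=124.2054, (K−S)⁺=0.0000, hold=5.2276 ⇒ V=5.2276 continue | (k=4,j=4): S=187.7446, (K−S)⁺=0.0000, hold=0.0000 ⇒ V=0.0000 continue  boundary S*=54.3608
step 3: (k=3,j=0): S=44.2153, (K−S)⁺=58.7447, hold=57.0019 ⇒ V=58.7447 exercise | (k=3,j=1): S=66.8344, (K−S)⁺=36.1256, hold=35.5127 ⇒ V=36.1256 exercise | (k=3,j=2): S=101.0245, (K−S)⁺=1.9355, hold=14.1192 ⇒ V=14.1192 continue | (k=3,j=3): S=152.7052, (K−S)⁺=0.0000, hold=2.6213 ⇒ V=2.6213 continue  boundary S*=66.8344
step 2: (k=2,j=0): S=54.3608, (K−S)⁺=48.5992, hold=46.8563 ⇒ V=48.5992 exercise | (k=2,j=1): S=82.1700, (K−S)⁺=20.7900, hold=24.9152 ⇒ V=24.9152 continue | (k=2,j=2): S=124.2054, (K−S)⁺=0.0000, hold=8.3425 ⇒ V=8.3425 continue  boundary S*=54.3608
step 1: (k=1,j=0): S=66.8344, (K−S)⁺=36.1256, hold=36.3696 ⇒ V=36.3696 continue | (k=1,j=1): S=101.0245, (K−S)⁺=1.9355, hold=16.5116 ⇒ V=16.5116 continue  boundary S*=-
step 0: (k=0,j=0): S=82.1700, (K−S)⁺=20.7900, hold=26.1898 ⇒ V=26.1898 continue  boundary S*=-

price = 26.1898
boundary = - - 54.3608 66.8344 54.3608 66.8344
tree:
26.1898
36.3696 16.5116
48.5992 24.9152 8.3425
58.7447 36.1256 14.1192 2.6213
66.9967 48.5992 23.1360 5.2276 0.0000
73.7087 58.7447 36.1256 10.4250 0.0000 0.0000
79.1679 66.9967 48.5992 20.7900 0.0000 0.0000 0.0000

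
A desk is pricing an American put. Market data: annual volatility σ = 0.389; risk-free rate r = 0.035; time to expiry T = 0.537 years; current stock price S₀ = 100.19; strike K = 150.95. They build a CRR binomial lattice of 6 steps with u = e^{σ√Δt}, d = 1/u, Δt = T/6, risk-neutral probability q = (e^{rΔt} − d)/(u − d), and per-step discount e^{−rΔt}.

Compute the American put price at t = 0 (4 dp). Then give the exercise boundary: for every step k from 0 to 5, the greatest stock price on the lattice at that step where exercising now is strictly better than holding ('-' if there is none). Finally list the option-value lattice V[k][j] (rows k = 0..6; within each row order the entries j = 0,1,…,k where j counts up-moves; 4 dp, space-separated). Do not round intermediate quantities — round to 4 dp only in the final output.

price = 50.8134
boundary = - 89.1832 100.1900 89.1832 100.1900 112.5552
tree:
50.8134
61.7668 39.4832
71.5644 50.7600 27.7352
80.2856 61.7668 38.5567 16.3957
88.0487 71.5644 50.7600 25.8166 6.4737
94.9590 80.2856 61.7668 38.3948 12.5948 0.0000
101.1101 88.0487 71.5644 50.7600 24.5035 0.0000 0.0000

Δt=0.08950  u=1.12342  d=0.89014  q=0.48439  discount=0.99687
step 6 (expiry): payoffs max(K−S,0) = 101.1101 88.0487 71.5644 50.7600 24.5035 0.0000 0.0000
step 5: (k=5,j=0): S=55.9910, (K−S)⁺=94.9590, hold=94.4869 ⇒ V=94.9590 exercise | (k=5,j=1): S=70.6644, (K−S)⁺=80.2856, hold=79.8135 ⇒ V=80.2856 exercise | (k=5,j=2): S=89.1832, (K−S)⁺=61.7668, hold=61.2947 ⇒ V=61.7668 exercise | (k=5,j=3): S=112.5552, (K−S)⁺=38.3948, hold=37.9227 ⇒ V=38.3948 exercise | (k=5,j=4): S=142.0522, (K−S)⁺=8.8978, hold=12.5948 ⇒ V=12.5948 continue | (k=5,j=5): S=179.2794, (K−S)⁺=0.0000, hold=0.0000 ⇒ V=0.0000 continue  boundary S*=112.5552
step 4: (k=4,j=0): S=62.9013, (K−S)⁺=88.0487, hold=87.5766 ⇒ V=88.0487 exercise | (k=4,j=1): S=79.3856, (K−S)⁺=71.5644, hold=71.0922 ⇒ V=71.5644 exercise | (k=4,j=2): S=100.1900, (K−S)⁺=50.7600, hold=50.2879 ⇒ V=50.7600 exercise | (k=4,j=3): S=126.4465, (K−S)⁺=24.5035, hold=25.8166 ⇒ V=25.8166 continue | (k=4,j=4): S=159.5839, (K−S)⁺=0.0000, hold=6.4737 ⇒ V=6.4737 continue  boundary S*=100.1900
step 3: (k=3,j=0): S=70.6644, (K−S)⁺=80.2856, hold=79.8135 ⇒ V=80.2856 exercise | (k=3,j=1): S=89.1832, (K−S)⁺=61.7668, hold=61.2947 ⇒ V=61.7668 exercise | (k=3,j=2): S=112.5552, (K−S)⁺=38.3948, hold=38.5567 ⇒ V=38.5567 continue | (k=3,j=3): S=142.0522, (K−S)⁺=8.8978, hold=16.3957 ⇒ V=16.3957 continue  boundary S*=89.1832
step 2: (k=2,j=0): S=79.3856, (K−S)⁺=71.5644, hold=71.0922 ⇒ V=71.5644 exercise | (k=2,j=1): S=100.1900, (K−S)⁺=50.7600, hold=50.3661 ⇒ V=50.7600 exercise | (k=2,j=2): S=126.4465, (K−S)⁺=24.5035, hold=27.7352 ⇒ V=27.7352 continue  boundary S*=100.1900
step 1: (k=1,j=0): S=89.1832, (K−S)⁺=61.7668, hold=61.2947 ⇒ V=61.7668 exercise | (k=1,j=1): S=112.5552, (K−S)⁺=38.3948, hold=39.4832 ⇒ V=39.4832 continue  boundary S*=89.1832
step 0: (k=0,j=0): S=100.1900, (K−S)⁺=50.7600, hold=50.8134 ⇒ V=50.8134 continue  boundary S*=-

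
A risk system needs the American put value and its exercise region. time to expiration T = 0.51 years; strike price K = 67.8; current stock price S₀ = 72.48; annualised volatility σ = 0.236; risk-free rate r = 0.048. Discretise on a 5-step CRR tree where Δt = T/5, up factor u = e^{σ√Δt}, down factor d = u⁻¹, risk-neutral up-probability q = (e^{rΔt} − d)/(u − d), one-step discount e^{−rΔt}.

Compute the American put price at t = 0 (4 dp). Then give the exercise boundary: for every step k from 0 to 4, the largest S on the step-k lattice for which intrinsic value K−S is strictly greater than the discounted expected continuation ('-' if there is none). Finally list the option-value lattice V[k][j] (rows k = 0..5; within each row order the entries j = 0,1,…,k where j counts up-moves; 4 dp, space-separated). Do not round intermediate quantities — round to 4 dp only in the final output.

params: Δt=0.10200 u=1.07829 d=0.92740 q=0.51369 e^(-rΔt)=0.99512
t_5 payoffs: 18.0779 9.9882 0.5822 0.0000 0.0000 0.0000
t_4: node(4,0) S=53.6146 payoff=14.1854 vs cont=13.8543 → 14.1854 [stop]  node(4,1) S=62.3377 payoff=5.4623 vs cont=5.1312 → 5.4623 [stop]  node(4,2) S=72.4800 payoff=0.0000 vs cont=0.2817 → 0.2817 [wait]  node(4,3) S=84.2725 payoff=0.0000 vs cont=0.0000 → 0.0000 [wait]  node(4,4) S=97.9836 payoff=0.0000 vs cont=0.0000 → 0.0000 [wait]  ⇒ S*(4)=62.3377
t_3: node(3,0) S=57.8118 payoff=9.9882 vs cont=9.6570 → 9.9882 [stop]  node(3,1) S=67.2178 payoff=0.5822 vs cont=2.7874 → 2.7874 [wait]  node(3,2) S=78.1541 payoff=0.0000 vs cont=0.1363 → 0.1363 [wait]  node(3,3) S=90.8698 payoff=0.0000 vs cont=0.0000 → 0.0000 [wait]  ⇒ S*(3)=57.8118
t_2: node(2,0) S=62.3377 payoff=5.4623 vs cont=6.2585 → 6.2585 [wait]  node(2,1) S=72.4800 payoff=0.0000 vs cont=1.4186 → 1.4186 [wait]  node(2,2) S=84.2725 payoff=0.0000 vs cont=0.0660 → 0.0660 [wait]  ⇒ S*(2)=-
t_1: node(1,0) S=67.2178 payoff=0.5822 vs cont=3.7538 → 3.7538 [wait]  node(1,1) S=78.1541 payoff=0.0000 vs cont=0.7202 → 0.7202 [wait]  ⇒ S*(1)=-
t_0: node(0,0) S=72.4800 payoff=0.0000 vs cont=2.1848 → 2.1848 [wait]  ⇒ S*(0)=-

price = 2.1848
boundary = - - - 57.8118 62.3377
tree:
2.1848
3.7538 0.7202
6.2585 1.4186 0.0660
9.9882 2.7874 0.1363 0.0000
14.1854 5.4623 0.2817 0.0000 0.0000
18.0779 9.9882 0.5822 0.0000 0.0000 0.0000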